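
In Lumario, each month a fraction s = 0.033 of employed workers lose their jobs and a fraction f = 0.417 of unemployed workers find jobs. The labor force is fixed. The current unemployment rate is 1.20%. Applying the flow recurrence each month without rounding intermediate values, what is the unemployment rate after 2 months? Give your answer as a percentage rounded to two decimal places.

Unemployment rate after two months ≈ 5.48%.

With a fixed labor force, u_{t+1} = u_t + s·(1−u_t) − f·u_t = u_t·(1−s−f) + s.
Here 1−s−f = 0.550 and s = 0.033.
u_1 = 0.012000 × 0.550 + 0.033 = 0.039600.
u_2 = 0.039600 × 0.550 + 0.033 = 0.054780.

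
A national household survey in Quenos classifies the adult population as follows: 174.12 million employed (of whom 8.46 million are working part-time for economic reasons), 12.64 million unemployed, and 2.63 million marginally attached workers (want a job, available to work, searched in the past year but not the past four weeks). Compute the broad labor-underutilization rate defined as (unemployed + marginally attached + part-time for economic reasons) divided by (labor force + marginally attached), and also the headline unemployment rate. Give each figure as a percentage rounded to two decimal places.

Broad underutilization rate ≈ 12.53%; headline unemployment rate ≈ 6.77%.

Labor force = 174.12 + 12.64 = 186.76 million.
Numerator = 12.64 + 2.63 + 8.46 = 23.73 million.
Denominator = 186.76 + 2.63 = 189.39 million.
Broad rate = 23.73 / 189.39 = 12.53%.
Headline unemployment rate = 12.64 / 186.76 = 6.77%.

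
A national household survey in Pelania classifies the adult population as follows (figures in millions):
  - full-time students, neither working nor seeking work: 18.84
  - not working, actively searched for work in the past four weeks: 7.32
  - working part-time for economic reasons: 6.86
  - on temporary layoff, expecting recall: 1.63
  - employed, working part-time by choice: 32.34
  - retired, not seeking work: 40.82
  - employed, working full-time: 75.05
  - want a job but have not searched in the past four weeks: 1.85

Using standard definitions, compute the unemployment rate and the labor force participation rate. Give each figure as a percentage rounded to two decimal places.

Unemployment rate ≈ 7.26%; labor force participation rate ≈ 66.70%.

Employed = 6.86 + 32.34 + 75.05 = 114.25 million (anyone who worked, including part-time for economic reasons, counts as employed).
Unemployed = 7.32 + 1.63 = 8.95 million (jobless and actively searching, or on temporary layoff).
Labor force = 114.25 + 8.95 = 123.20 million.
Not in labor force = 18.84 + 40.82 + 1.85 = 61.51 million (those not working and not actively searching are outside the labor force — including those who want a job but have given up searching).
Civilian working-age population = 123.20 + 61.51 = 184.71 million.
Unemployment rate = 8.95 / 123.20 = 7.26%.
Labor force participation rate = 123.20 / 184.71 = 66.70%.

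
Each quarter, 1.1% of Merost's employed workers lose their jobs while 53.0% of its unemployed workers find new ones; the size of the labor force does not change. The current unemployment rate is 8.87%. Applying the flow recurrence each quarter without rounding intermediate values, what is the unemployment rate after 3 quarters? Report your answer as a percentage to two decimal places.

With a fixed labor force, u_{t+1} = u_t + s·(1−u_t) − f·u_t = u_t·(1−s−f) + s.
Here 1−s−f = 0.459 and s = 0.011.
u_1 = 0.088700 × 0.459 + 0.011 = 0.051713.
u_2 = 0.051713 × 0.459 + 0.011 = 0.034736.
u_3 = 0.034736 × 0.459 + 0.011 = 0.026944.

Unemployment rate after three quarters ≈ 2.69%.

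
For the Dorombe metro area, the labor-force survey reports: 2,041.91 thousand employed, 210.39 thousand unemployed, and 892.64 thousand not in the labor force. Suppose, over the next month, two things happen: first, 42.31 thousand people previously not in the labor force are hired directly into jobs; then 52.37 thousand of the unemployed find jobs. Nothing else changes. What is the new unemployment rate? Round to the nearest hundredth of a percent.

New unemployment rate ≈ 6.89%.

Initially, labor force = 2,041.91 + 210.39 = 2,252.30 thousand, so u = 210.39/2,252.30 = 9.34%.
After the first change, employed and labor force both rise by 42.31; unemployed unchanged → E = 2,084.22, U = 210.39, labor force = 2,294.61 thousand.
After the second change, unemployed falls and employed rises by 52.37; labor force unchanged → E = 2,136.59, U = 158.02, labor force = 2,294.61 thousand.
New unemployment rate = 158.02 / 2,294.61 = 6.89%.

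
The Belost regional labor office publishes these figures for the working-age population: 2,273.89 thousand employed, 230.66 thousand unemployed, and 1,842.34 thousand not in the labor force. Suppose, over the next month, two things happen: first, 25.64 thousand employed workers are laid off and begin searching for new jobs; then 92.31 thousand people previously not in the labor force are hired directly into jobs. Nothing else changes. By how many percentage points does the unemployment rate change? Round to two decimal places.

The unemployment rate changes by +0.66 percentage points.

Initially, labor force = 2,273.89 + 230.66 = 2,504.55 thousand, so u = 230.66/2,504.55 = 9.21%.
After the first change, employed falls and unemployed rises by 25.64; labor force unchanged → E = 2,248.25, U = 256.30, labor force = 2,504.55 thousand.
After the second change, employed and labor force both rise by 92.31; unemployed unchanged → E = 2,340.56, U = 256.30, labor force = 2,596.86 thousand.
New unemployment rate = 256.30 / 2,596.86 = 9.87%.
Change = 9.87% − 9.21% = +0.66 percentage points.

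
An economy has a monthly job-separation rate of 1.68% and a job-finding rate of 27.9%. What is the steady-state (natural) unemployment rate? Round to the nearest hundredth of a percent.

Steady-state unemployment rate ≈ 5.68%.

At steady state the flows balance: s·E = f·U, so U/(E+U) = s/(s+f).
u* = 1.68 / (1.68 + 27.9) = 1.68 / 29.58 = 5.68%.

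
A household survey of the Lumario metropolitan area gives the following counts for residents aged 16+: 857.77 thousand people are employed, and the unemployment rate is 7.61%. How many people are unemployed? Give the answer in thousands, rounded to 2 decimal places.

About 70.65 thousand are unemployed.

Let U be the number unemployed. The labor force is E + U, and U/(E+U) = 0.0761.
So U = 0.0761 × 857.77 / (1 − 0.0761) = 65.2763 / 0.9239 ≈ 70.65 thousand.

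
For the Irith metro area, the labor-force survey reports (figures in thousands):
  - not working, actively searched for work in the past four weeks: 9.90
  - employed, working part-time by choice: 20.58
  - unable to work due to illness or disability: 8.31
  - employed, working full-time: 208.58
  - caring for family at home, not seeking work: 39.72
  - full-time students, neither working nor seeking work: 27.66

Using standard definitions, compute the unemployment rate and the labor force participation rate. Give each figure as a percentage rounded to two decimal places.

Unemployment rate ≈ 4.14%; labor force participation rate ≈ 75.95%.

Employed = 20.58 + 208.58 = 229.16 thousand.
Unemployed = 9.90 thousand.
Labor force = 229.16 + 9.90 = 239.06 thousand.
Not in labor force = 8.31 + 39.72 + 27.66 = 75.69 thousand (those not working and not actively searching are outside the labor force).
Civilian working-age population = 239.06 + 75.69 = 314.75 thousand.
Unemployment rate = 9.90 / 239.06 = 4.14%.
Labor force participation rate = 239.06 / 314.75 = 75.95%.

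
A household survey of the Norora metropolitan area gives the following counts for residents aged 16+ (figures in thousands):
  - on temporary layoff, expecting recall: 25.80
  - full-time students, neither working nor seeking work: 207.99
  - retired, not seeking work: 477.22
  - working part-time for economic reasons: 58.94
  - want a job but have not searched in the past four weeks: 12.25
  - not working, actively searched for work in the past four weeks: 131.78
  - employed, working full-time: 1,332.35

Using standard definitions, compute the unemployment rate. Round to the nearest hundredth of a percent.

Employed = 58.94 + 1,332.35 = 1,391.29 thousand (anyone who worked, including part-time for economic reasons, counts as employed).
Unemployed = 25.80 + 131.78 = 157.58 thousand (jobless and actively searching, or on temporary layoff).
Labor force = 1,391.29 + 157.58 = 1,548.87 thousand.
Unemployment rate = 157.58 / 1,548.87 = 10.17%.

Unemployment rate ≈ 10.17%.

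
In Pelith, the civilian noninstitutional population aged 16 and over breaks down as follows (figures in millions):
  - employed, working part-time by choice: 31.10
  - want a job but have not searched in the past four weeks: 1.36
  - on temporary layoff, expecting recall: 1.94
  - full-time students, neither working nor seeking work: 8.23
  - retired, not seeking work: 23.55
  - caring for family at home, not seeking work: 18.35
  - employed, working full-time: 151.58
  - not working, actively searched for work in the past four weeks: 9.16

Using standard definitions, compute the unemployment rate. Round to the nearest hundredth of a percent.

Unemployment rate ≈ 5.73%.

Employed = 31.10 + 151.58 = 182.68 million.
Unemployed = 1.94 + 9.16 = 11.10 million (jobless and actively searching, or on temporary layoff).
Labor force = 182.68 + 11.10 = 193.78 million.
Unemployment rate = 11.10 / 193.78 = 5.73%.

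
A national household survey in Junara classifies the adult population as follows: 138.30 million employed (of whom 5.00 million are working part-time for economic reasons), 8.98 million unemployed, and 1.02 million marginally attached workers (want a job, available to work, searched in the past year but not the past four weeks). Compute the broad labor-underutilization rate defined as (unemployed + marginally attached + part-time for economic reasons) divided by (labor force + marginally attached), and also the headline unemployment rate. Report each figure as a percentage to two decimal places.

Labor force = 138.30 + 8.98 = 147.28 million.
Numerator = 8.98 + 1.02 + 5.00 = 15.00 million.
Denominator = 147.28 + 1.02 = 148.30 million.
Broad rate = 15.00 / 148.30 = 10.11%.
Headline unemployment rate = 8.98 / 147.28 = 6.10%.

Broad underutilization rate ≈ 10.11%; headline unemployment rate ≈ 6.10%.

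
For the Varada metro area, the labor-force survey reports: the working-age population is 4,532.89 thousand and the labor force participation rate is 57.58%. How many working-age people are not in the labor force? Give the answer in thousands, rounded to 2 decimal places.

Share not in the labor force = 1 − 0.5758 = 0.4242.
Not in labor force = 0.4242 × 4,532.89 ≈ 1,922.85 thousand.

About 1,922.85 thousand are not in the labor force.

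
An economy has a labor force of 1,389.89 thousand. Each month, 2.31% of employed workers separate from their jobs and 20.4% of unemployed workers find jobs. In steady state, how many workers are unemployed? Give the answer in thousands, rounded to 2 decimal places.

Steady-state unemployment rate u* = s/(s+f) = 2.31/(2.31+20.4) = 0.101717.
Unemployed = u* × labor force = 0.101717 × 1,389.89 ≈ 141.38 thousand.

About 141.38 thousand are unemployed in steady state.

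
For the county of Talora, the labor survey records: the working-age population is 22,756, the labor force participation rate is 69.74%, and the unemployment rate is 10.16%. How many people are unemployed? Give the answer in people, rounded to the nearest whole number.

About 1,612 are unemployed.

Labor force = 0.6974 × 22,756 = 15,870.
Unemployed = 0.1016 × 15,870 ≈ 1,612.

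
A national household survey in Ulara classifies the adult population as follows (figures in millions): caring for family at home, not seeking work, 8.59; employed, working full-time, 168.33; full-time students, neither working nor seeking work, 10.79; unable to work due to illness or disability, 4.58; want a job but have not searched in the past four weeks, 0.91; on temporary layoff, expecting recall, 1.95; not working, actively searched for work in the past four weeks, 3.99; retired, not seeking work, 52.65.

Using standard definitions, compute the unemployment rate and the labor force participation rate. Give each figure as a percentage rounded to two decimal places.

Unemployment rate ≈ 3.41%; labor force participation rate ≈ 69.21%.

Employed = 168.33 million.
Unemployed = 1.95 + 3.99 = 5.94 million (jobless and actively searching, or on temporary layoff).
Labor force = 168.33 + 5.94 = 174.27 million.
Not in labor force = 8.59 + 10.79 + 4.58 + 0.91 + 52.65 = 77.52 million (those not working and not actively searching are outside the labor force — including those who want a job but have given up searching).
Civilian working-age population = 174.27 + 77.52 = 251.79 million.
Unemployment rate = 5.94 / 174.27 = 3.41%.
Labor force participation rate = 174.27 / 251.79 = 69.21%.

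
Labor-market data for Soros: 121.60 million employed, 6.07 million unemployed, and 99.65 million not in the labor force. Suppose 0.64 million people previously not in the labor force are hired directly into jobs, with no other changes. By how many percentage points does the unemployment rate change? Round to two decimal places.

The unemployment rate changes by −0.02 percentage points.

Initially, labor force = 121.60 + 6.07 = 127.67 million, so u = 6.07/127.67 = 4.75%.
After the change, employed and labor force both rise by 0.64; unemployed unchanged → E = 122.24, U = 6.07, labor force = 128.31 million.
New unemployment rate = 6.07 / 128.31 = 4.73%.
Change = 4.73% − 4.75% = −0.02 percentage points.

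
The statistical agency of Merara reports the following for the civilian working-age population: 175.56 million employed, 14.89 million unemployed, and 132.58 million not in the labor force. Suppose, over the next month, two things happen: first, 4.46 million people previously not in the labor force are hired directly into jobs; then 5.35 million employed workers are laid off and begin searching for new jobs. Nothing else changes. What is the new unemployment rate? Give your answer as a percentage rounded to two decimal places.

New unemployment rate ≈ 10.38%.

Initially, labor force = 175.56 + 14.89 = 190.45 million, so u = 14.89/190.45 = 7.82%.
After the first change, employed and labor force both rise by 4.46; unemployed unchanged → E = 180.02, U = 14.89, labor force = 194.91 million.
After the second change, employed falls and unemployed rises by 5.35; labor force unchanged → E = 174.67, U = 20.24, labor force = 194.91 million.
New unemployment rate = 20.24 / 194.91 = 10.38%.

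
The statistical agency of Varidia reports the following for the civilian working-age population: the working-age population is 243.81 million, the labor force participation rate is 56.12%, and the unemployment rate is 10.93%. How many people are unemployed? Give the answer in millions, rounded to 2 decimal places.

Labor force = 0.5612 × 243.81 = 136.83 million.
Unemployed = 0.1093 × 136.83 ≈ 14.96 million.

About 14.96 million are unemployed.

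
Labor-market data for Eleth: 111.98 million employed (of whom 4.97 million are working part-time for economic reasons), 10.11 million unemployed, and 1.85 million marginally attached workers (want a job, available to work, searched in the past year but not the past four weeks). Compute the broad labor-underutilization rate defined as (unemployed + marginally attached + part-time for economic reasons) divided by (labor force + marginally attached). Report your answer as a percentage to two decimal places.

Broad underutilization rate ≈ 13.66%.

Labor force = 111.98 + 10.11 = 122.09 million.
Numerator = 10.11 + 1.85 + 4.97 = 16.93 million.
Denominator = 122.09 + 1.85 = 123.94 million.
Broad rate = 16.93 / 123.94 = 13.66%.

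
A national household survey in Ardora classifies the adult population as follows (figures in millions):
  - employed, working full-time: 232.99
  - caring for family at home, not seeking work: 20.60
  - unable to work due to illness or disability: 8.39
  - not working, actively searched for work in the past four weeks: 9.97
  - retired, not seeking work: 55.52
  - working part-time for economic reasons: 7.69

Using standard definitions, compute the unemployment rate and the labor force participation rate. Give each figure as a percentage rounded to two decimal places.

Unemployment rate ≈ 3.98%; labor force participation rate ≈ 74.79%.

Employed = 232.99 + 7.69 = 240.68 million (anyone who worked, including part-time for economic reasons, counts as employed).
Unemployed = 9.97 million.
Labor force = 240.68 + 9.97 = 250.65 million.
Not in labor force = 20.60 + 8.39 + 55.52 = 84.51 million (those not working and not actively searching are outside the labor force).
Civilian working-age population = 250.65 + 84.51 = 335.16 million.
Unemployment rate = 9.97 / 250.65 = 3.98%.
Labor force participation rate = 250.65 / 335.16 = 74.79%.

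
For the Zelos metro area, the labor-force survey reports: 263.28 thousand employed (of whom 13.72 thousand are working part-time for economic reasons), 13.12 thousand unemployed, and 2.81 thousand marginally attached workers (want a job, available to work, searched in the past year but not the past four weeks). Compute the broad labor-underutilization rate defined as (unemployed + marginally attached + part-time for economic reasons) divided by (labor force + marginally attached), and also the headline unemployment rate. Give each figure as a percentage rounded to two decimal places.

Labor force = 263.28 + 13.12 = 276.40 thousand.
Numerator = 13.12 + 2.81 + 13.72 = 29.65 thousand.
Denominator = 276.40 + 2.81 = 279.21 thousand.
Broad rate = 29.65 / 279.21 = 10.62%.
Headline unemployment rate = 13.12 / 276.40 = 4.75%.

Broad underutilization rate ≈ 10.62%; headline unemployment rate ≈ 4.75%.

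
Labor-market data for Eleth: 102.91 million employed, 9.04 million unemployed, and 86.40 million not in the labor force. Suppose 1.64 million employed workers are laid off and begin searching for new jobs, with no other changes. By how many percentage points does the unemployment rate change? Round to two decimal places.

The unemployment rate changes by +1.46 percentage points.

Initially, labor force = 102.91 + 9.04 = 111.95 million, so u = 9.04/111.95 = 8.08%.
After the change, employed falls and unemployed rises by 1.64; labor force unchanged → E = 101.27, U = 10.68, labor force = 111.95 million.
New unemployment rate = 10.68 / 111.95 = 9.54%.
Change = 9.54% − 8.08% = +1.46 percentage points.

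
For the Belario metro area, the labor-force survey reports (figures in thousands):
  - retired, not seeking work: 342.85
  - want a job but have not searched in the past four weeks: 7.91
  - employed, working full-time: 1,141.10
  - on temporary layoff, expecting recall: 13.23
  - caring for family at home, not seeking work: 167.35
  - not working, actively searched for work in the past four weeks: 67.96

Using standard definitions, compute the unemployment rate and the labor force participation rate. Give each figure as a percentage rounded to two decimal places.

Employed = 1,141.10 thousand.
Unemployed = 13.23 + 67.96 = 81.19 thousand (jobless and actively searching, or on temporary layoff).
Labor force = 1,141.10 + 81.19 = 1,222.29 thousand.
Not in labor force = 342.85 + 7.91 + 167.35 = 518.11 thousand (those not working and not actively searching are outside the labor force — including those who want a job but have given up searching).
Civilian working-age population = 1,222.29 + 518.11 = 1,740.40 thousand.
Unemployment rate = 81.19 / 1,222.29 = 6.64%.
Labor force participation rate = 1,222.29 / 1,740.40 = 70.23%.

Unemployment rate ≈ 6.64%; labor force participation rate ≈ 70.23%.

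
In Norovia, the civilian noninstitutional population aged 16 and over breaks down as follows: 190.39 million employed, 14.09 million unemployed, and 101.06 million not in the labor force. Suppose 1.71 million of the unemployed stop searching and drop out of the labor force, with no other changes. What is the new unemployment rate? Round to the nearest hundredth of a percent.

New unemployment rate ≈ 6.11%.

Initially, labor force = 190.39 + 14.09 = 204.48 million, so u = 14.09/204.48 = 6.89%.
After the change, unemployed and labor force both fall by 1.71 → E = 190.39, U = 12.38, labor force = 202.77 million.
New unemployment rate = 12.38 / 202.77 = 6.11%.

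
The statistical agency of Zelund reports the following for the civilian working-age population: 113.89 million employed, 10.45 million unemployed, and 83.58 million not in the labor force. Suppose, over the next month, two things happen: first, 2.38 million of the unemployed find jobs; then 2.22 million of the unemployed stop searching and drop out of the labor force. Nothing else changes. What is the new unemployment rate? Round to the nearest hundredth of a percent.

New unemployment rate ≈ 4.79%.

Initially, labor force = 113.89 + 10.45 = 124.34 million, so u = 10.45/124.34 = 8.40%.
After the first change, unemployed falls and employed rises by 2.38; labor force unchanged → E = 116.27, U = 8.07, labor force = 124.34 million.
After the second change, unemployed and labor force both fall by 2.22 → E = 116.27, U = 5.85, labor force = 122.12 million.
New unemployment rate = 5.85 / 122.12 = 4.79%.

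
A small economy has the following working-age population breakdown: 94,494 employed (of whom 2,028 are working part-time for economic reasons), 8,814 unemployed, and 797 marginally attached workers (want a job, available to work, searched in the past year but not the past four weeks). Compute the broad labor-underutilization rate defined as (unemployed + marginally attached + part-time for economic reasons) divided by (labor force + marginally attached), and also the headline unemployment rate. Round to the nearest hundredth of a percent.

Labor force = 94,494 + 8,814 = 103,308.
Numerator = 8,814 + 797 + 2,028 = 11,639.
Denominator = 103,308 + 797 = 104,105.
Broad rate = 11,639 / 104,105 = 11.18%.
Headline unemployment rate = 8,814 / 103,308 = 8.53%.

Broad underutilization rate ≈ 11.18%; headline unemployment rate ≈ 8.53%.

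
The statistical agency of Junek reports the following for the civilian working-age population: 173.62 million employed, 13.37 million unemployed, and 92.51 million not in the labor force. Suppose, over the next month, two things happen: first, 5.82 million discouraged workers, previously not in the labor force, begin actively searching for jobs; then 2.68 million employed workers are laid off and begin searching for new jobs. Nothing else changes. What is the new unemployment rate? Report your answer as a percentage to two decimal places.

New unemployment rate ≈ 11.34%.

Initially, labor force = 173.62 + 13.37 = 186.99 million, so u = 13.37/186.99 = 7.15%.
After the first change, unemployed and labor force both rise by 5.82 → E = 173.62, U = 19.19, labor force = 192.81 million.
After the second change, employed falls and unemployed rises by 2.68; labor force unchanged → E = 170.94, U = 21.87, labor force = 192.81 million.
New unemployment rate = 21.87 / 192.81 = 11.34%.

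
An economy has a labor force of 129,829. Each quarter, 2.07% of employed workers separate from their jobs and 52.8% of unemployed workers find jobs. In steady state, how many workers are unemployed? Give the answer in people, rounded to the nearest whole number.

Steady-state unemployment rate u* = s/(s+f) = 2.07/(2.07+52.8) = 0.037726.
Unemployed = u* × labor force = 0.037726 × 129,829 ≈ 4,898.

About 4,898 are unemployed in steady state.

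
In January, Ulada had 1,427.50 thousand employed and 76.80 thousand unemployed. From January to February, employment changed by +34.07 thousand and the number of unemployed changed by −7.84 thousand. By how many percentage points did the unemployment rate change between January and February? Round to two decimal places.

The unemployment rate changed by −0.60 percentage points.

January: labor force = 1,427.50 + 76.80 = 1,504.30; u = 76.80/1,504.30 = 5.11%.
February: labor force = 1,461.57 + 68.96 = 1,530.53; u = 68.96/1,530.53 = 4.51%.
Change = 4.51% − 5.11% = −0.60 pp.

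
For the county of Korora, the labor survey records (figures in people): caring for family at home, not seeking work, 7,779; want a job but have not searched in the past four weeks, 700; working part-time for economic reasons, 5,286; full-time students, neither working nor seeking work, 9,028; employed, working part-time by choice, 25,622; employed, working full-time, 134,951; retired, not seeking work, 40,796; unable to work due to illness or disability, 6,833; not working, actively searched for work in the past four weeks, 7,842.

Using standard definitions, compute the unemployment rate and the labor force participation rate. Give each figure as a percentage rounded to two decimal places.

Employed = 5,286 + 25,622 + 134,951 = 165,859 (anyone who worked, including part-time for economic reasons, counts as employed).
Unemployed = 7,842.
Labor force = 165,859 + 7,842 = 173,701.
Not in labor force = 7,779 + 700 + 9,028 + 40,796 + 6,833 = 65,136 (those not working and not actively searching are outside the labor force — including those who want a job but have given up searching).
Civilian working-age population = 173,701 + 65,136 = 238,837.
Unemployment rate = 7,842 / 173,701 = 4.51%.
Labor force participation rate = 173,701 / 238,837 = 72.73%.

Unemployment rate ≈ 4.51%; labor force participation rate ≈ 72.73%.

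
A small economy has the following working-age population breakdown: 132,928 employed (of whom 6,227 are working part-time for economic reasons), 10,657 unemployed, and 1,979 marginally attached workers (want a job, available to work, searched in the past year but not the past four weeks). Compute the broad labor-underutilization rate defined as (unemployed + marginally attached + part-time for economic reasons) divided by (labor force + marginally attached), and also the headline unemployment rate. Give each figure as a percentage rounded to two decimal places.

Broad underutilization rate ≈ 12.96%; headline unemployment rate ≈ 7.42%.

Labor force = 132,928 + 10,657 = 143,585.
Numerator = 10,657 + 1,979 + 6,227 = 18,863.
Denominator = 143,585 + 1,979 = 145,564.
Broad rate = 18,863 / 145,564 = 12.96%.
Headline unemployment rate = 10,657 / 143,585 = 7.42%.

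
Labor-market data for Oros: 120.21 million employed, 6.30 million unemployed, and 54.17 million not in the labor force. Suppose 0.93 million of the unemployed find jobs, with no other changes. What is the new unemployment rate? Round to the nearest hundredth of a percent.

Initially, labor force = 120.21 + 6.30 = 126.51 million, so u = 6.30/126.51 = 4.98%.
After the change, unemployed falls and employed rises by 0.93; labor force unchanged → E = 121.14, U = 5.37, labor force = 126.51 million.
New unemployment rate = 5.37 / 126.51 = 4.24%.

New unemployment rate ≈ 4.24%.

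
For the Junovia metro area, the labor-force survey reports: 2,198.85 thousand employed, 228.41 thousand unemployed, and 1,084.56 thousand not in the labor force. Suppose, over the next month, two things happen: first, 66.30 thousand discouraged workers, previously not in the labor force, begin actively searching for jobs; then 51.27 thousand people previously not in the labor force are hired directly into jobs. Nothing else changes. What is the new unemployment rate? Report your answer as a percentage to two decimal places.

New unemployment rate ≈ 11.58%.

Initially, labor force = 2,198.85 + 228.41 = 2,427.26 thousand, so u = 228.41/2,427.26 = 9.41%.
After the first change, unemployed and labor force both rise by 66.30 → E = 2,198.85, U = 294.71, labor force = 2,493.56 thousand.
After the second change, employed and labor force both rise by 51.27; unemployed unchanged → E = 2,250.12, U = 294.71, labor force = 2,544.83 thousand.
New unemployment rate = 294.71 / 2,544.83 = 11.58%.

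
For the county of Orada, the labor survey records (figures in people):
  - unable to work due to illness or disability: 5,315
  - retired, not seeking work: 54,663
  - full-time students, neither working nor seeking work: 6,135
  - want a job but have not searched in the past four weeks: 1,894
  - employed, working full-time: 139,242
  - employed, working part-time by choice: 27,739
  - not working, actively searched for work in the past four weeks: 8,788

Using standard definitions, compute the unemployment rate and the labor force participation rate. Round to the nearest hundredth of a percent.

Employed = 139,242 + 27,739 = 166,981.
Unemployed = 8,788.
Labor force = 166,981 + 8,788 = 175,769.
Not in labor force = 5,315 + 54,663 + 6,135 + 1,894 = 68,007 (those not working and not actively searching are outside the labor force — including those who want a job but have given up searching).
Civilian working-age population = 175,769 + 68,007 = 243,776.
Unemployment rate = 8,788 / 175,769 = 5.00%.
Labor force participation rate = 175,769 / 243,776 = 72.10%.

Unemployment rate ≈ 5.00%; labor force participation rate ≈ 72.10%.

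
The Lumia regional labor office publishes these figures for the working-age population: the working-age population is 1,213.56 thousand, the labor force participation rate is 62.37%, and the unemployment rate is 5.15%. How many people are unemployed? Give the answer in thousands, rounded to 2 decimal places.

About 38.98 thousand are unemployed.

Labor force = 0.6237 × 1,213.56 = 756.90 thousand.
Unemployed = 0.0515 × 756.90 ≈ 38.98 thousand.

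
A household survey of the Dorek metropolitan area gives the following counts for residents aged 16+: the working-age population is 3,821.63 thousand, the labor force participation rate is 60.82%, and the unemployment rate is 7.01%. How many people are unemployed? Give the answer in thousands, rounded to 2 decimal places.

About 162.93 thousand are unemployed.

Labor force = 0.6082 × 3,821.63 = 2,324.32 thousand.
Unemployed = 0.0701 × 2,324.32 ≈ 162.93 thousand.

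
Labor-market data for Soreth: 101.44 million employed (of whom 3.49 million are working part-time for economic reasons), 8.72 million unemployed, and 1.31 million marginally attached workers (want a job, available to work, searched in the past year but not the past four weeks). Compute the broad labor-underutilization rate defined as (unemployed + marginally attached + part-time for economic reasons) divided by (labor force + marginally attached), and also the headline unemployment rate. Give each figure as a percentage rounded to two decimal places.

Labor force = 101.44 + 8.72 = 110.16 million.
Numerator = 8.72 + 1.31 + 3.49 = 13.52 million.
Denominator = 110.16 + 1.31 = 111.47 million.
Broad rate = 13.52 / 111.47 = 12.13%.
Headline unemployment rate = 8.72 / 110.16 = 7.92%.

Broad underutilization rate ≈ 12.13%; headline unemployment rate ≈ 7.92%.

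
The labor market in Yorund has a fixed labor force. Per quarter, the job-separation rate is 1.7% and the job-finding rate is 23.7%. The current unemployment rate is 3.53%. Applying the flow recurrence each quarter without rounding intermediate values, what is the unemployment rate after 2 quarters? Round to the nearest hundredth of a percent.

Unemployment rate after two quarters ≈ 4.93%.

With a fixed labor force, u_{t+1} = u_t + s·(1−u_t) − f·u_t = u_t·(1−s−f) + s.
Here 1−s−f = 0.746 and s = 0.017.
u_1 = 0.035300 × 0.746 + 0.017 = 0.043334.
u_2 = 0.043334 × 0.746 + 0.017 = 0.049327.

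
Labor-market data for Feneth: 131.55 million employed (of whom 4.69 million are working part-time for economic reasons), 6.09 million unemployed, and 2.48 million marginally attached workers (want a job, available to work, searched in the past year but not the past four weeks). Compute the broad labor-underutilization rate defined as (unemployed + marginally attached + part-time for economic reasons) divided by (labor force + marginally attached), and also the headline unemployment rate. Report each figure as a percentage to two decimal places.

Broad underutilization rate ≈ 9.46%; headline unemployment rate ≈ 4.42%.

Labor force = 131.55 + 6.09 = 137.64 million.
Numerator = 6.09 + 2.48 + 4.69 = 13.26 million.
Denominator = 137.64 + 2.48 = 140.12 million.
Broad rate = 13.26 / 140.12 = 9.46%.
Headline unemployment rate = 6.09 / 137.64 = 4.42%.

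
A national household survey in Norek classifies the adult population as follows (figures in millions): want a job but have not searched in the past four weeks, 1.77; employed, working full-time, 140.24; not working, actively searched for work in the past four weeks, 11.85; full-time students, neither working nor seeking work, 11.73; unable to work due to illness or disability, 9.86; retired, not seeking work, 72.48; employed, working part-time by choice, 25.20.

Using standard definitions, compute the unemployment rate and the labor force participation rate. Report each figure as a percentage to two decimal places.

Unemployment rate ≈ 6.68%; labor force participation rate ≈ 64.91%.

Employed = 140.24 + 25.20 = 165.44 million.
Unemployed = 11.85 million.
Labor force = 165.44 + 11.85 = 177.29 million.
Not in labor force = 1.77 + 11.73 + 9.86 + 72.48 = 95.84 million (those not working and not actively searching are outside the labor force — including those who want a job but have given up searching).
Civilian working-age population = 177.29 + 95.84 = 273.13 million.
Unemployment rate = 11.85 / 177.29 = 6.68%.
Labor force participation rate = 177.29 / 273.13 = 64.91%.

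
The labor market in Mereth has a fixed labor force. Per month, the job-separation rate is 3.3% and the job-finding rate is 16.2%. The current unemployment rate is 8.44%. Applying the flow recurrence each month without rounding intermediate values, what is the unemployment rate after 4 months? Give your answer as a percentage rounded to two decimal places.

With a fixed labor force, u_{t+1} = u_t + s·(1−u_t) − f·u_t = u_t·(1−s−f) + s.
Here 1−s−f = 0.805 and s = 0.033.
u_1 = 0.084400 × 0.805 + 0.033 = 0.100942.
u_2 = 0.100942 × 0.805 + 0.033 = 0.114258.
u_3 = 0.114258 × 0.805 + 0.033 = 0.124978.
u_4 = 0.124978 × 0.805 + 0.033 = 0.133607.

Unemployment rate after four months ≈ 13.36%.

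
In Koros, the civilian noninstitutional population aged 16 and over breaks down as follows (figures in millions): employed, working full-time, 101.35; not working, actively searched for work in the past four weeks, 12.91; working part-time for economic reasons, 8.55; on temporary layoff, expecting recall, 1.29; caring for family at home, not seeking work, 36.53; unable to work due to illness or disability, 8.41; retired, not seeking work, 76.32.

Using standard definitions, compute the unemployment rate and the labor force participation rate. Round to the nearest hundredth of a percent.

Employed = 101.35 + 8.55 = 109.90 million (anyone who worked, including part-time for economic reasons, counts as employed).
Unemployed = 12.91 + 1.29 = 14.20 million (jobless and actively searching, or on temporary layoff).
Labor force = 109.90 + 14.20 = 124.10 million.
Not in labor force = 36.53 + 8.41 + 76.32 = 121.26 million (those not working and not actively searching are outside the labor force).
Civilian working-age population = 124.10 + 121.26 = 245.36 million.
Unemployment rate = 14.20 / 124.10 = 11.44%.
Labor force participation rate = 124.10 / 245.36 = 50.58%.

Unemployment rate ≈ 11.44%; labor force participation rate ≈ 50.58%.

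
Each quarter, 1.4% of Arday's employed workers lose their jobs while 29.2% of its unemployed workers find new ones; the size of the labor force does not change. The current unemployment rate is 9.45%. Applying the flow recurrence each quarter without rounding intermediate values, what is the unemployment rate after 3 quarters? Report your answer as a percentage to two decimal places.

Unemployment rate after three quarters ≈ 6.20%.

With a fixed labor force, u_{t+1} = u_t + s·(1−u_t) − f·u_t = u_t·(1−s−f) + s.
Here 1−s−f = 0.694 and s = 0.014.
u_1 = 0.094500 × 0.694 + 0.014 = 0.079583.
u_2 = 0.079583 × 0.694 + 0.014 = 0.069231.
u_3 = 0.069231 × 0.694 + 0.014 = 0.062046.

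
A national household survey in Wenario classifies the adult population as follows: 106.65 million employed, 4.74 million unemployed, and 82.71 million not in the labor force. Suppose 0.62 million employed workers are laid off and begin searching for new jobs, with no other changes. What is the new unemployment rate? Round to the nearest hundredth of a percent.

Initially, labor force = 106.65 + 4.74 = 111.39 million, so u = 4.74/111.39 = 4.26%.
After the change, employed falls and unemployed rises by 0.62; labor force unchanged → E = 106.03, U = 5.36, labor force = 111.39 million.
New unemployment rate = 5.36 / 111.39 = 4.81%.

New unemployment rate ≈ 4.81%.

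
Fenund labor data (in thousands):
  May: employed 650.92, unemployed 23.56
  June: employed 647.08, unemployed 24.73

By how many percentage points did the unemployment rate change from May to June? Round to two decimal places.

The unemployment rate changed by +0.19 percentage points.

May: labor force = 650.92 + 23.56 = 674.48; u = 23.56/674.48 = 3.49%.
June: labor force = 647.08 + 24.73 = 671.81; u = 24.73/671.81 = 3.68%.
Change = 3.68% − 3.49% = +0.19 pp.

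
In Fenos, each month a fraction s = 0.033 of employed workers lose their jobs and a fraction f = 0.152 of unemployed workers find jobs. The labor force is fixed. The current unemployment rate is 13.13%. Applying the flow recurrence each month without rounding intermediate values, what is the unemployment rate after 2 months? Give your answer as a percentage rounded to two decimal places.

Unemployment rate after two months ≈ 14.71%.

With a fixed labor force, u_{t+1} = u_t + s·(1−u_t) − f·u_t = u_t·(1−s−f) + s.
Here 1−s−f = 0.815 and s = 0.033.
u_1 = 0.131300 × 0.815 + 0.033 = 0.140010.
u_2 = 0.140010 × 0.815 + 0.033 = 0.147108.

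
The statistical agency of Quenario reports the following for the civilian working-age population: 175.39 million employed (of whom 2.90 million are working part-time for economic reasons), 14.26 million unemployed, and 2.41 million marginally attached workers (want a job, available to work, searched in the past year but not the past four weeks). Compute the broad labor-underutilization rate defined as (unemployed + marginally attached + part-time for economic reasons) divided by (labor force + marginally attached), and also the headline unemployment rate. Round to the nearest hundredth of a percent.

Labor force = 175.39 + 14.26 = 189.65 million.
Numerator = 14.26 + 2.41 + 2.90 = 19.57 million.
Denominator = 189.65 + 2.41 = 192.06 million.
Broad rate = 19.57 / 192.06 = 10.19%.
Headline unemployment rate = 14.26 / 189.65 = 7.52%.

Broad underutilization rate ≈ 10.19%; headline unemployment rate ≈ 7.52%.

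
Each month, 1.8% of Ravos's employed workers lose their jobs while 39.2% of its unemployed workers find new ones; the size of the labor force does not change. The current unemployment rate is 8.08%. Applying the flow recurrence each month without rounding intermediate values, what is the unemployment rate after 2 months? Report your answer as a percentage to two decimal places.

With a fixed labor force, u_{t+1} = u_t + s·(1−u_t) − f·u_t = u_t·(1−s−f) + s.
Here 1−s−f = 0.590 and s = 0.018.
u_1 = 0.080800 × 0.590 + 0.018 = 0.065672.
u_2 = 0.065672 × 0.590 + 0.018 = 0.056746.

Unemployment rate after two months ≈ 5.67%.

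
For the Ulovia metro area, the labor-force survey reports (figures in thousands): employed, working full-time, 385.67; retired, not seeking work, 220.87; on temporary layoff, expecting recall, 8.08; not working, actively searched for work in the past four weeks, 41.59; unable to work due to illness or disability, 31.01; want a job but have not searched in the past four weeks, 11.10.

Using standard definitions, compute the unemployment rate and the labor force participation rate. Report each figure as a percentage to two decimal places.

Unemployment rate ≈ 11.41%; labor force participation rate ≈ 62.34%.

Employed = 385.67 thousand.
Unemployed = 8.08 + 41.59 = 49.67 thousand (jobless and actively searching, or on temporary layoff).
Labor force = 385.67 + 49.67 = 435.34 thousand.
Not in labor force = 220.87 + 31.01 + 11.10 = 262.98 thousand (those not working and not actively searching are outside the labor force — including those who want a job but have given up searching).
Civilian working-age population = 435.34 + 262.98 = 698.32 thousand.
Unemployment rate = 49.67 / 435.34 = 11.41%.
Labor force participation rate = 435.34 / 698.32 = 62.34%.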